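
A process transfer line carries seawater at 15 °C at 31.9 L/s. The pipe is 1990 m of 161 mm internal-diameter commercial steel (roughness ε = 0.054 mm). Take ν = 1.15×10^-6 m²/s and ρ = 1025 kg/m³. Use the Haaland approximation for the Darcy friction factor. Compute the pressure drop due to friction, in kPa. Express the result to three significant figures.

V = 4Q/(πD²) = 4·0.0319/(π·0.161²) = 1.567 m/s
Re = VD/ν = 1.567·0.161/1.15×10^-6 = 2.19×10^5 → turbulent
ε/D = 0.054/161 = 3.35×10^-4
Haaland: f = 0.01755
h_f = f(L/D)V²/(2g) = 0.01755·(1990/0.161)·1.567²/(2·9.81) = 27.14 m
Δp = ρg·h_f = 1025·9.81·27.14 = 272.9 kPa

Δp ≈ 273 kPa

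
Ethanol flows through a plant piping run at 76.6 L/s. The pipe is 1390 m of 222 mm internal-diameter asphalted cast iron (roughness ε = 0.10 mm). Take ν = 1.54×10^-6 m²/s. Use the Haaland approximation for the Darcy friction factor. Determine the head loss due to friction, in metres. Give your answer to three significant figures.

h_f ≈ 22.3 m

V = 4Q/(πD²) = 4·0.0766/(π·0.222²) = 1.979 m/s
Re = VD/ν = 1.979·0.222/1.54×10^-6 = 2.85×10^5 → turbulent
ε/D = 0.10/222 = 4.50×10^-4
Haaland: f = 0.01784
h_f = f(L/D)V²/(2g) = 0.01784·(1390/0.222)·1.979²/(2·9.81) = 22.30 m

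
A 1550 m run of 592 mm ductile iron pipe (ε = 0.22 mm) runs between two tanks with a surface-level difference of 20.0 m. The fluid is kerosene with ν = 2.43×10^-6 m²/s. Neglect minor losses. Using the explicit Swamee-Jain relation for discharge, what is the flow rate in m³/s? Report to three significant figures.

Q ≈ 0.830 m³/s

Swamee-Jain (Type II): Q = -0.965·√(gD⁵h_f/L)·ln[ε/(3.7D) + √(3.17ν²L/(gD³h_f))]
√(gD⁵h_f/L) = √(9.81·0.592⁵·20.0/1550) = 0.09594
ε/(3.7D) = 1.00×10^-4; √(3.17ν²L/(gD³h_f)) = 2.67×10^-5
Q = -0.965·0.09594·ln(1.271×10^-4) = 0.8305 m³/s
Check: V = 3.02 m/s, Re = 7.35×10^5, f = 0.01657, h_f = 20.1 m ≈ 20.0 m ✓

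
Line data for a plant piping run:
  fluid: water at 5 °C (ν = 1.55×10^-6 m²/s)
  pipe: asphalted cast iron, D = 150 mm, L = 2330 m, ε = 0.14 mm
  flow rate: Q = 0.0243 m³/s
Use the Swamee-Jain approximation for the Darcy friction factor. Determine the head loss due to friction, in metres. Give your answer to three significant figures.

h_f ≈ 32.3 m

V = 4Q/(πD²) = 4·0.0243/(π·0.150²) = 1.375 m/s
Re = VD/ν = 1.375·0.150/1.55×10^-6 = 1.33×10^5 → turbulent
ε/D = 0.14/150 = 9.33×10^-4
Swamee-Jain: f = 0.02155
h_f = f(L/D)V²/(2g) = 0.02155·(2330/0.150)·1.375²/(2·9.81) = 32.26 m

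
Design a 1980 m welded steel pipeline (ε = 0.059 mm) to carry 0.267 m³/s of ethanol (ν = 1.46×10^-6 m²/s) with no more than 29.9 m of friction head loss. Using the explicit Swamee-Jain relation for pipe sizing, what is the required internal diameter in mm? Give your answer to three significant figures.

D ≈ 361 mm

Swamee-Jain (Type III): D = 0.66·[ε^1.25·(LQ²/(gh_f))^4.75 + ν·Q^9.4·(L/(gh_f))^5.2]^0.04
LQ²/(gh_f) = 0.4812; L/(gh_f) = 6.750
Term 1 = ε^1.25·(…)^4.75 = 1.60×10^-7; Term 2 = ν·Q^9.4·(…)^5.2 = 1.22×10^-7
D = 0.66·(1.60×10^-7 + 1.22×10^-7)^0.04 = 0.3610 m = 361 mm
Check: V = 2.61 m/s, Re = 6.45×10^5, f = 0.01482, h_f = 28.2 m ≈ 29.9 m ✓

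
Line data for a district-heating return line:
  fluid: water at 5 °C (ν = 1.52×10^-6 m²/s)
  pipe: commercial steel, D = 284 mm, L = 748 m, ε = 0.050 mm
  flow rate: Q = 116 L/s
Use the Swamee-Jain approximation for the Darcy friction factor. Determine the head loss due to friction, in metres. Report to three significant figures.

V = 4Q/(πD²) = 4·0.116/(π·0.284²) = 1.831 m/s
Re = VD/ν = 1.831·0.284/1.52×10^-6 = 3.42×10^5 → turbulent
ε/D = 0.050/284 = 1.76×10^-4
Swamee-Jain: f = 0.01588
h_f = f(L/D)V²/(2g) = 0.01588·(748/0.284)·1.831²/(2·9.81) = 7.146 m

h_f ≈ 7.15 m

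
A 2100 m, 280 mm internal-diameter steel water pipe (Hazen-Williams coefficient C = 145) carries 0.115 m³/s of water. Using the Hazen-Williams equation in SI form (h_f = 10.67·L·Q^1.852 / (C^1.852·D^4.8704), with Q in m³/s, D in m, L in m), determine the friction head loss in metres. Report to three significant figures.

h_f ≈ 20.0 m

h_f = 10.67·2100·0.115^1.852 / (145^1.852·0.280^4.8704) = 19.98 m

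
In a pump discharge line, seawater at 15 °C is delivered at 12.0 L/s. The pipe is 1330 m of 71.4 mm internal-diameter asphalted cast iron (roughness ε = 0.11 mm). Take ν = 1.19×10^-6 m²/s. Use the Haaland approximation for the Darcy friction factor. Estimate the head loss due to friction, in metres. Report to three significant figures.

V = 4Q/(πD²) = 4·0.0120/(π·0.0714²) = 2.997 m/s
Re = VD/ν = 2.997·0.0714/1.19×10^-6 = 1.80×10^5 → turbulent
ε/D = 0.11/71.4 = 0.00154
Haaland: f = 0.02295
h_f = f(L/D)V²/(2g) = 0.02295·(1330/0.0714)·2.997²/(2·9.81) = 195.7 m

h_f ≈ 196 m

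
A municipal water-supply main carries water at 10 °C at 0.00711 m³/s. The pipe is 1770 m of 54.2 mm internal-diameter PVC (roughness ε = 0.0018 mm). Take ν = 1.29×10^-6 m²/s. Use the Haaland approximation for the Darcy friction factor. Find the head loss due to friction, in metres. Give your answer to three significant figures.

h_f ≈ 270 m

V = 4Q/(πD²) = 4·0.00711/(π·0.0542²) = 3.082 m/s
Re = VD/ν = 3.082·0.0542/1.29×10^-6 = 1.29×10^5 → turbulent
ε/D = 0.0018/54.2 = 3.32×10^-5
Haaland: f = 0.01706
h_f = f(L/D)V²/(2g) = 0.01706·(1770/0.0542)·3.082²/(2·9.81) = 269.7 m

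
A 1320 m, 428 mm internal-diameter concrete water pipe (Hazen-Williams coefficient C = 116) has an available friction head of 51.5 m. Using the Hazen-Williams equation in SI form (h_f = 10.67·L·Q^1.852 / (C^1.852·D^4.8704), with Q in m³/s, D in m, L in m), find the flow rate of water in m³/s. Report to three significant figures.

Rearranging: Q = [h_f·C^1.852·D^4.8704 / (10.67·L)]^(1/1.852)
Q = [51.5·116^1.852·0.428^4.8704 / (10.67·1320)]^0.540 = 0.6017 m³/s

Q ≈ 0.602 m³/s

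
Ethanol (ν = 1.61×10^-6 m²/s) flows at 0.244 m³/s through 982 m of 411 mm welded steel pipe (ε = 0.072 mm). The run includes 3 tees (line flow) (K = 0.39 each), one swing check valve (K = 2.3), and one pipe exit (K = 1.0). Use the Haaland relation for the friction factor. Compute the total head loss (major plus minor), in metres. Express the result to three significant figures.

H_L ≈ 7.01 m

V = 4Q/(πD²) = 1.839 m/s; V²/2g = 0.1724 m
Re = 4.69×10^5, ε/D = 1.75×10^-4 → f = 0.01514 (Haaland)
Major: h_f = f(L/D)·V²/2g = 0.01514·2389·0.1724 = 6.236 m
Minor: ΣK = 4.47; h_m = ΣK·V²/2g = 0.7706 m
Total H_L = 6.236 + 0.7706 = 7.006 m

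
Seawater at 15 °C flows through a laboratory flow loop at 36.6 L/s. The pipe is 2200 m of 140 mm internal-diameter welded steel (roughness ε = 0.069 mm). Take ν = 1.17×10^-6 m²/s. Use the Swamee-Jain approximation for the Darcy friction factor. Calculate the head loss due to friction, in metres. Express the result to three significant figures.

V = 4Q/(πD²) = 4·0.0366/(π·0.140²) = 2.378 m/s
Re = VD/ν = 2.378·0.140/1.17×10^-6 = 2.84×10^5 → turbulent
ε/D = 0.069/140 = 4.93×10^-4
Swamee-Jain: f = 0.01836
h_f = f(L/D)V²/(2g) = 0.01836·(2200/0.140)·2.378²/(2·9.81) = 83.12 m

h_f ≈ 83.1 m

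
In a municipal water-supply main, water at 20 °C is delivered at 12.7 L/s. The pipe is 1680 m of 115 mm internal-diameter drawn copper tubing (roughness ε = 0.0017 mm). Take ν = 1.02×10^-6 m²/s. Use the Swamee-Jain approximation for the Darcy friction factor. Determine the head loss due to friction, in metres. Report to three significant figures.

h_f ≈ 18.7 m

V = 4Q/(πD²) = 4·0.0127/(π·0.115²) = 1.223 m/s
Re = VD/ν = 1.223·0.115/1.02×10^-6 = 1.38×10^5 → turbulent
ε/D = 0.0017/115 = 1.48×10^-5
Swamee-Jain: f = 0.01683
h_f = f(L/D)V²/(2g) = 0.01683·(1680/0.115)·1.223²/(2·9.81) = 18.74 m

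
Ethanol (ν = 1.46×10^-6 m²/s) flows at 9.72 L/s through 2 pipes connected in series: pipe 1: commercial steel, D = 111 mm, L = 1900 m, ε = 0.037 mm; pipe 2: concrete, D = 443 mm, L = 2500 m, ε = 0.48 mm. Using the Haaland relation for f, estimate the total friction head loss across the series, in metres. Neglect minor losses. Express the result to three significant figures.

H ≈ 17.8 m

Pipe 1: V = 1.004 m/s, Re = 7.64×10^4, ε/D = 3.33×10^-4, f = 0.02018, h_1 = f(L/D)V²/2g = 17.76 m
Pipe 2: V = 0.06306 m/s, Re = 1.91×10^4, ε/D = 0.00108, f = 0.02803, h_2 = f(L/D)V²/2g = 0.03206 m
Series → Q common, losses add: H = Σh = 17.79 m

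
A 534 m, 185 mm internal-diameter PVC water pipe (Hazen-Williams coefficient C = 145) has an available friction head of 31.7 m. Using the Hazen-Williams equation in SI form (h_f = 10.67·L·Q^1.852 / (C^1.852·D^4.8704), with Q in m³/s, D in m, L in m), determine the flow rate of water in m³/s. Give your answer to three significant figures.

Q ≈ 0.104 m³/s

Rearranging: Q = [h_f·C^1.852·D^4.8704 / (10.67·L)]^(1/1.852)
Q = [31.7·145^1.852·0.185^4.8704 / (10.67·534)]^0.540 = 0.1039 m³/s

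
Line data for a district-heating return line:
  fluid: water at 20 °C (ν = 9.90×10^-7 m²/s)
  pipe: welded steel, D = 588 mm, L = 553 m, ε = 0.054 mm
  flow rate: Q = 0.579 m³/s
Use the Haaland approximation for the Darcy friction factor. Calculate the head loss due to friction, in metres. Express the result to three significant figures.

h_f ≈ 2.82 m

V = 4Q/(πD²) = 4·0.579/(π·0.588²) = 2.132 m/s
Re = VD/ν = 2.132·0.588/9.90×10^-7 = 1.27×10^6 → turbulent
ε/D = 0.054/588 = 9.18×10^-5
Haaland: f = 0.01296
h_f = f(L/D)V²/(2g) = 0.01296·(553/0.588)·2.132²/(2·9.81) = 2.824 m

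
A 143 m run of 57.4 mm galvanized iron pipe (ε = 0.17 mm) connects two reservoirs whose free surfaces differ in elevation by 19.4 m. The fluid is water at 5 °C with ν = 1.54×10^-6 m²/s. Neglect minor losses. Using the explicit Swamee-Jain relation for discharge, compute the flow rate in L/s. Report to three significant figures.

Swamee-Jain (Type II): Q = -0.965·√(gD⁵h_f/L)·ln[ε/(3.7D) + √(3.17ν²L/(gD³h_f))]
√(gD⁵h_f/L) = √(9.81·0.0574⁵·19.4/143) = 9.106×10^-4
ε/(3.7D) = 8.00×10^-4; √(3.17ν²L/(gD³h_f)) = 1.73×10^-4
Q = -0.965·9.106×10^-4·ln(9.733×10^-4) = 0.006094 m³/s
Check: V = 2.36 m/s, Re = 8.78×10^4, f = 0.02781, h_f = 19.6 m ≈ 19.4 m ✓

Q ≈ 6.09 L/s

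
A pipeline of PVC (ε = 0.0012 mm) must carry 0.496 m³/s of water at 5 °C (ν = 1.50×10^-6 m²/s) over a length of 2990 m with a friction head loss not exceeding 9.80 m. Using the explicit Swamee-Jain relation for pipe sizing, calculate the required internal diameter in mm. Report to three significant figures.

Swamee-Jain (Type III): D = 0.66·[ε^1.25·(LQ²/(gh_f))^4.75 + ν·Q^9.4·(L/(gh_f))^5.2]^0.04
LQ²/(gh_f) = 7.651; L/(gh_f) = 31.10
Term 1 = ε^1.25·(…)^4.75 = 6.26×10^-4; Term 2 = ν·Q^9.4·(…)^5.2 = 0.119
D = 0.66·(6.26×10^-4 + 0.119)^0.04 = 0.6063 m = 606 mm
Check: V = 1.72 m/s, Re = 6.94×10^5, f = 0.01239, h_f = 9.20 m ≈ 9.80 m ✓

D ≈ 606 mm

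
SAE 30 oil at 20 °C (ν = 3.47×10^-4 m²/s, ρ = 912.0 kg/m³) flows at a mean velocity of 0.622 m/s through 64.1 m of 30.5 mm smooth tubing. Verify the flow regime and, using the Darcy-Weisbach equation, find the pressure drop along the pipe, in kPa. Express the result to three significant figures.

Re = VD/ν = 0.622·0.03050/3.47×10^-4 = 54.7 → laminar (Re < 2300)
f = 64/Re = 1.171
h_f = f(L/D)V²/(2g) = 1.171·(64.1/0.03050)·0.622²/(2·9.81) = 48.51 m
Δp = ρg·h_f = 912.0·9.81·48.51 = 434.0 kPa

Δp ≈ 434 kPa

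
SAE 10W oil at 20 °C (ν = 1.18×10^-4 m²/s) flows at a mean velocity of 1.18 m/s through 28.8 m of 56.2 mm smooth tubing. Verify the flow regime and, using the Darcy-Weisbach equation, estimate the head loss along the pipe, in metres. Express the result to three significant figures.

Re = VD/ν = 1.18·0.05620/1.18×10^-4 = 562 → laminar (Re < 2300)
f = 64/Re = 0.1139
h_f = f(L/D)V²/(2g) = 0.1139·(28.8/0.05620)·1.18²/(2·9.81) = 4.142 m

h_f ≈ 4.14 m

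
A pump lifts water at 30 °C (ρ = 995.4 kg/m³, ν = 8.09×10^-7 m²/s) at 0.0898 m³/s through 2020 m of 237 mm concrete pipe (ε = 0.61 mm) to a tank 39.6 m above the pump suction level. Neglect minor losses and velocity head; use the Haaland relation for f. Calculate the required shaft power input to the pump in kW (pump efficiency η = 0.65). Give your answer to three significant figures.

V = 4Q/(πD²) = 2.036 m/s; Re = 5.96×10^5; ε/D = 0.00257; f = 0.02535
h_f = f(L/D)V²/2g = 45.63 m
Total head H = z + h_f = 39.6 + 45.63 = 85.23 m
P_hyd = ρgQH = 995.4·9.81·0.0898·85.23 = 74.74 kW
P_shaft = P_hyd/η = 74.74/0.65 = 115.0 kW

P_shaft ≈ 115 kW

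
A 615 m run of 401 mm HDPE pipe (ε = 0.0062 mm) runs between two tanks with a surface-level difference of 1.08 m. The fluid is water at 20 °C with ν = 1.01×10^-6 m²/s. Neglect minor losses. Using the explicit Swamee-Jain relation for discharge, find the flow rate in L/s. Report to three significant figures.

Q ≈ 126 L/s

Swamee-Jain (Type II): Q = -0.965·√(gD⁵h_f/L)·ln[ε/(3.7D) + √(3.17ν²L/(gD³h_f))]
√(gD⁵h_f/L) = √(9.81·0.401⁵·1.08/615) = 0.01337
ε/(3.7D) = 4.18×10^-6; √(3.17ν²L/(gD³h_f)) = 5.40×10^-5
Q = -0.965·0.01337·ln(5.813×10^-5) = 0.1258 m³/s
Check: V = 0.996 m/s, Re = 3.95×10^5, f = 0.01387, h_f = 1.08 m ≈ 1.08 m ✓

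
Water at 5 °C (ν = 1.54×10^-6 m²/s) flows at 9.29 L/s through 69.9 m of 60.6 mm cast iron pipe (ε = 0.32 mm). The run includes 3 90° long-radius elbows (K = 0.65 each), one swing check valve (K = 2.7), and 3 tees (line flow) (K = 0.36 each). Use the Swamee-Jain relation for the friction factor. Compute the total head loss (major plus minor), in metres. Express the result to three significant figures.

V = 4Q/(πD²) = 3.221 m/s; V²/2g = 0.5288 m
Re = 1.27×10^5, ε/D = 0.00528 → f = 0.03182 (Swamee-Jain)
Major: h_f = f(L/D)·V²/2g = 0.03182·1153·0.5288 = 19.41 m
Minor: ΣK = 5.73; h_m = ΣK·V²/2g = 3.030 m
Total H_L = 19.41 + 3.030 = 22.44 m

H_L ≈ 22.4 m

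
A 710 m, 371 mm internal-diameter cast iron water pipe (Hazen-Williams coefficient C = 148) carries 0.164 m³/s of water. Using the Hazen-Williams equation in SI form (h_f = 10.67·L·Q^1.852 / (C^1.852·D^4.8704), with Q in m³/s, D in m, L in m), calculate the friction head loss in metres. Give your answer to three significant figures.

h_f = 10.67·710·0.164^1.852 / (148^1.852·0.371^4.8704) = 3.186 m

h_f ≈ 3.19 m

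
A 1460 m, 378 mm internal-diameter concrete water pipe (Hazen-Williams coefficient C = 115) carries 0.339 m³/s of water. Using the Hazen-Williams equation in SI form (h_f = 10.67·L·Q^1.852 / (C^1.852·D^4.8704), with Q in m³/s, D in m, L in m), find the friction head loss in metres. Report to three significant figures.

h_f = 10.67·1460·0.339^1.852 / (115^1.852·0.378^4.8704) = 36.63 m

h_f ≈ 36.6 m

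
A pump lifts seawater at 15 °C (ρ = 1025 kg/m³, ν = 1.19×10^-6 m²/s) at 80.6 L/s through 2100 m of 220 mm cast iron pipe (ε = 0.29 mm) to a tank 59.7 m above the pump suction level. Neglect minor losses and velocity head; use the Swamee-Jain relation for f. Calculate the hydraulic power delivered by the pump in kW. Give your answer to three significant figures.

V = 4Q/(πD²) = 2.120 m/s; Re = 3.92×10^5; ε/D = 0.00132; f = 0.02178
h_f = f(L/D)V²/2g = 47.64 m
Total head H = z + h_f = 59.7 + 47.64 = 107.3 m
P_hyd = ρgQH = 1025·9.81·0.0806·107.3 = 86.99 kW

P_hyd ≈ 87.0 kW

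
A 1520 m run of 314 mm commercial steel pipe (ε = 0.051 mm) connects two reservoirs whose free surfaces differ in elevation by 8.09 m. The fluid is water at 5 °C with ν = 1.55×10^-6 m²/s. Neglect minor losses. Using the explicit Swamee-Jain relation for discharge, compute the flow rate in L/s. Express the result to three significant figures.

Swamee-Jain (Type II): Q = -0.965·√(gD⁵h_f/L)·ln[ε/(3.7D) + √(3.17ν²L/(gD³h_f))]
√(gD⁵h_f/L) = √(9.81·0.314⁵·8.09/1520) = 0.01262
ε/(3.7D) = 4.39×10^-5; √(3.17ν²L/(gD³h_f)) = 6.86×10^-5
Q = -0.965·0.01262·ln(1.125×10^-4) = 0.1108 m³/s
Check: V = 1.43 m/s, Re = 2.90×10^5, f = 0.01607, h_f = 8.11 m ≈ 8.09 m ✓

Q ≈ 111 L/s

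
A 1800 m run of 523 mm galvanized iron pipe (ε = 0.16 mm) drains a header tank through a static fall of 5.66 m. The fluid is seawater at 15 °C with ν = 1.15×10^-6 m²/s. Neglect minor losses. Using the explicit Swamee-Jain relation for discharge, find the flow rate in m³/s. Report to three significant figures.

Swamee-Jain (Type II): Q = -0.965·√(gD⁵h_f/L)·ln[ε/(3.7D) + √(3.17ν²L/(gD³h_f))]
√(gD⁵h_f/L) = √(9.81·0.523⁵·5.66/1800) = 0.03474
ε/(3.7D) = 8.27×10^-5; √(3.17ν²L/(gD³h_f)) = 3.08×10^-5
Q = -0.965·0.03474·ln(1.135×10^-4) = 0.3045 m³/s
Check: V = 1.42 m/s, Re = 6.45×10^5, f = 0.01616, h_f = 5.70 m ≈ 5.66 m ✓

Q ≈ 0.305 m³/s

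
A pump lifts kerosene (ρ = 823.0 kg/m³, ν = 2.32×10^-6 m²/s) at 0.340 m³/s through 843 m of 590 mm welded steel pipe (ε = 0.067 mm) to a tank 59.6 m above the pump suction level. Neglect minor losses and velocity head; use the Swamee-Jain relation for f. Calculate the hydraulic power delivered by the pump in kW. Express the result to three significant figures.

V = 4Q/(πD²) = 1.244 m/s; Re = 3.16×10^5; ε/D = 1.14×10^-4; f = 0.01546
h_f = f(L/D)V²/2g = 1.741 m
Total head H = z + h_f = 59.6 + 1.741 = 61.34 m
P_hyd = ρgQH = 823.0·9.81·0.340·61.34 = 168.4 kW

P_hyd ≈ 168 kW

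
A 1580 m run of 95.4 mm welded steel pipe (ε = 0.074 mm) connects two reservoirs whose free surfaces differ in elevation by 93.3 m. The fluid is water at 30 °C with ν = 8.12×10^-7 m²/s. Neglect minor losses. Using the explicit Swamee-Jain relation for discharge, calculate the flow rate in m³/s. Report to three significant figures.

Q ≈ 0.0169 m³/s

Swamee-Jain (Type II): Q = -0.965·√(gD⁵h_f/L)·ln[ε/(3.7D) + √(3.17ν²L/(gD³h_f))]
√(gD⁵h_f/L) = √(9.81·0.0954⁵·93.3/1580) = 0.002140
ε/(3.7D) = 2.10×10^-4; √(3.17ν²L/(gD³h_f)) = 6.45×10^-5
Q = -0.965·0.002140·ln(2.741×10^-4) = 0.01693 m³/s
Check: V = 2.37 m/s, Re = 2.78×10^5, f = 0.01984, h_f = 94.0 m ≈ 93.3 m ✓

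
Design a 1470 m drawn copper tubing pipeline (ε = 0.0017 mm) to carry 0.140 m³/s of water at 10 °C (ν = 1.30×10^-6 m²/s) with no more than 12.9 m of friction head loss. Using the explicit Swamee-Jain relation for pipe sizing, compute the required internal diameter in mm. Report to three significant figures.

D ≈ 305 mm

Swamee-Jain (Type III): D = 0.66·[ε^1.25·(LQ²/(gh_f))^4.75 + ν·Q^9.4·(L/(gh_f))^5.2]^0.04
LQ²/(gh_f) = 0.2277; L/(gh_f) = 11.62
Term 1 = ε^1.25·(…)^4.75 = 5.44×10^-11; Term 2 = ν·Q^9.4·(…)^5.2 = 4.23×10^-9
D = 0.66·(5.44×10^-11 + 4.23×10^-9)^0.04 = 0.3054 m = 305 mm
Check: V = 1.91 m/s, Re = 4.49×10^5, f = 0.01343, h_f = 12.0 m ≈ 12.9 m ✓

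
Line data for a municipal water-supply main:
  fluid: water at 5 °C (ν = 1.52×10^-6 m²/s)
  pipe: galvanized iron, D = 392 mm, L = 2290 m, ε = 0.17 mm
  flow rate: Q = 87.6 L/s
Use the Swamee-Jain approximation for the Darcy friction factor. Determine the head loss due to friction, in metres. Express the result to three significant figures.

h_f ≈ 2.93 m

V = 4Q/(πD²) = 4·0.0876/(π·0.392²) = 0.7258 m/s
Re = VD/ν = 0.7258·0.392/1.52×10^-6 = 1.87×10^5 → turbulent
ε/D = 0.17/392 = 4.34×10^-4
Swamee-Jain: f = 0.01870
h_f = f(L/D)V²/(2g) = 0.01870·(2290/0.392)·0.7258²/(2·9.81) = 2.933 m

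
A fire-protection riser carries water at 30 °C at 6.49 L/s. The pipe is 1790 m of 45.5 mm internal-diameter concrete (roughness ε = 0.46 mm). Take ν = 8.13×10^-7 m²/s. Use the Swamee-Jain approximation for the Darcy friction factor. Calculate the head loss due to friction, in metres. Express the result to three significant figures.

h_f ≈ 1230 m

V = 4Q/(πD²) = 4·0.00649/(π·0.0455²) = 3.991 m/s
Re = VD/ν = 3.991·0.0455/8.13×10^-7 = 2.23×10^5 → turbulent
ε/D = 0.46/45.5 = 0.0101
Swamee-Jain: f = 0.03846
h_f = f(L/D)V²/(2g) = 0.03846·(1790/0.0455)·3.991²/(2·9.81) = 1229 m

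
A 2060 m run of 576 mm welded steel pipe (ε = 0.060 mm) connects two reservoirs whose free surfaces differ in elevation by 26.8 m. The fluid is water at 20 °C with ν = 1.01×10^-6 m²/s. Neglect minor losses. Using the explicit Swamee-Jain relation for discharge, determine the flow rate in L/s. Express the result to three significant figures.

Q ≈ 880 L/s

Swamee-Jain (Type II): Q = -0.965·√(gD⁵h_f/L)·ln[ε/(3.7D) + √(3.17ν²L/(gD³h_f))]
√(gD⁵h_f/L) = √(9.81·0.576⁵·26.8/2060) = 0.08995
ε/(3.7D) = 2.82×10^-5; √(3.17ν²L/(gD³h_f)) = 1.15×10^-5
Q = -0.965·0.08995·ln(3.967×10^-5) = 0.8798 m³/s
Check: V = 3.38 m/s, Re = 1.93×10^6, f = 0.01298, h_f = 27.0 m ≈ 26.8 m ✓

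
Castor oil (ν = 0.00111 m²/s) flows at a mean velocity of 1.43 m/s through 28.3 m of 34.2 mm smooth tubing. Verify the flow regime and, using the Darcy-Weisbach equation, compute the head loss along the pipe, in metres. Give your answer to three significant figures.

h_f ≈ 125 m

Re = VD/ν = 1.43·0.03420/0.00111 = 44.1 → laminar (Re < 2300)
f = 64/Re = 1.453
h_f = f(L/D)V²/(2g) = 1.453·(28.3/0.03420)·1.43²/(2·9.81) = 125.3 m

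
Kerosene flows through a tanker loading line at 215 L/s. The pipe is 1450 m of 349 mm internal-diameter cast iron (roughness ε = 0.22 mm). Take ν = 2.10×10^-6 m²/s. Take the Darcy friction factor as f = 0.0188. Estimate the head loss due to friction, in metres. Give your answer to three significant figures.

V = 4Q/(πD²) = 4·0.215/(π·0.349²) = 2.247 m/s
h_f = f(L/D)V²/(2g) = 0.01880·(1450/0.349)·2.247²/(2·9.81) = 20.11 m

h_f ≈ 20.1 m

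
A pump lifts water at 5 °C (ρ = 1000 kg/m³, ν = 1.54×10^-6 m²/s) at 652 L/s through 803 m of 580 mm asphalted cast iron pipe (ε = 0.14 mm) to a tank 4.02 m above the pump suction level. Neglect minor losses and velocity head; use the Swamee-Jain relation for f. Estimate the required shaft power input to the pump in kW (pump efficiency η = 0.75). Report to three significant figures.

P_shaft ≈ 90.2 kW

V = 4Q/(πD²) = 2.468 m/s; Re = 9.29×10^5; ε/D = 2.41×10^-4; f = 0.01526
h_f = f(L/D)V²/2g = 6.558 m
Total head H = z + h_f = 4.02 + 6.558 = 10.58 m
P_hyd = ρgQH = 1000·9.81·0.652·10.58 = 67.66 kW
P_shaft = P_hyd/η = 67.66/0.75 = 90.21 kW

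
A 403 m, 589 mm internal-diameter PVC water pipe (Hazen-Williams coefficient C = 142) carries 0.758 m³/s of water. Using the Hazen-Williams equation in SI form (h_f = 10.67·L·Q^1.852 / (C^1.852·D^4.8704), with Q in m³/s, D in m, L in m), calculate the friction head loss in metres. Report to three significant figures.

h_f ≈ 3.50 m

h_f = 10.67·403·0.758^1.852 / (142^1.852·0.589^4.8704) = 3.501 m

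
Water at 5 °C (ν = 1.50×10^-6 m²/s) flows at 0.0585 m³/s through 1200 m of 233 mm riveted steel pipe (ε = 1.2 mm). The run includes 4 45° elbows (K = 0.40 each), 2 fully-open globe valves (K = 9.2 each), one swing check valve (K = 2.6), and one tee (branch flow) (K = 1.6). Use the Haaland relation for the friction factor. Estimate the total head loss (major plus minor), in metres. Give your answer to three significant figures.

V = 4Q/(πD²) = 1.372 m/s; V²/2g = 0.09594 m
Re = 2.13×10^5, ε/D = 0.00515 → f = 0.03110 (Haaland)
Major: h_f = f(L/D)·V²/2g = 0.03110·5150·0.09594 = 15.37 m
Minor: ΣK = 24.2; h_m = ΣK·V²/2g = 2.322 m
Total H_L = 15.37 + 2.322 = 17.69 m

H_L ≈ 17.7 m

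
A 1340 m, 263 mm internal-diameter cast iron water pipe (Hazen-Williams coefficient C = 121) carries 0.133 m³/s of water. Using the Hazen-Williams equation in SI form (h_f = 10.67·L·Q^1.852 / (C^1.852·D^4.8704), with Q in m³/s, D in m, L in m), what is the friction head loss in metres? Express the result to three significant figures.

h_f = 10.67·1340·0.133^1.852 / (121^1.852·0.263^4.8704) = 31.65 m

h_f ≈ 31.6 m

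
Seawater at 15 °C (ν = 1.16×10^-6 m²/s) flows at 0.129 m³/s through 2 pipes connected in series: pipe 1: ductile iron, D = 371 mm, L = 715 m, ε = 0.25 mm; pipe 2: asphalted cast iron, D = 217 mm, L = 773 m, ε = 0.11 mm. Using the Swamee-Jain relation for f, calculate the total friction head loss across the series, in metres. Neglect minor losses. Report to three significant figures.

Pipe 1: V = 1.193 m/s, Re = 3.82×10^5, ε/D = 6.74×10^-4, f = 0.01901, h_1 = f(L/D)V²/2g = 2.659 m
Pipe 2: V = 3.488 m/s, Re = 6.53×10^5, ε/D = 5.07×10^-4, f = 0.01761, h_2 = f(L/D)V²/2g = 38.89 m
Series → Q common, losses add: H = Σh = 41.55 m

H ≈ 41.6 m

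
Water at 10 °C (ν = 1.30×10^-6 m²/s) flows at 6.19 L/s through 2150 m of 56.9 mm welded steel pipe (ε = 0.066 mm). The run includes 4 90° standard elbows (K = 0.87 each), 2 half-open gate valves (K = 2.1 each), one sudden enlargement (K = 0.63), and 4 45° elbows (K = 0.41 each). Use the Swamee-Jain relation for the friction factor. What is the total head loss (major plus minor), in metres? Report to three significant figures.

H_L ≈ 263 m

V = 4Q/(πD²) = 2.434 m/s; V²/2g = 0.3020 m
Re = 1.07×10^5, ε/D = 0.00116 → f = 0.02276 (Swamee-Jain)
Major: h_f = f(L/D)·V²/2g = 0.02276·37786·0.3020 = 259.7 m
Minor: ΣK = 9.95; h_m = ΣK·V²/2g = 3.005 m
Total H_L = 259.7 + 3.005 = 262.7 m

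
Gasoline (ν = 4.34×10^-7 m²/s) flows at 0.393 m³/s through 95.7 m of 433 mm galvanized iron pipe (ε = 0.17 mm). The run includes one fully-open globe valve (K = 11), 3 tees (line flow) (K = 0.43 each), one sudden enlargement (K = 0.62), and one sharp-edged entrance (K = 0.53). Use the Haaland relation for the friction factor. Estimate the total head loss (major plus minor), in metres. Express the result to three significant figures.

V = 4Q/(πD²) = 2.669 m/s; V²/2g = 0.3630 m
Re = 2.66×10^6, ε/D = 3.93×10^-4 → f = 0.01606 (Haaland)
Major: h_f = f(L/D)·V²/2g = 0.01606·221.0·0.3630 = 1.289 m
Minor: ΣK = 13.4; h_m = ΣK·V²/2g = 4.879 m
Total H_L = 1.289 + 4.879 = 6.168 m

H_L ≈ 6.17 m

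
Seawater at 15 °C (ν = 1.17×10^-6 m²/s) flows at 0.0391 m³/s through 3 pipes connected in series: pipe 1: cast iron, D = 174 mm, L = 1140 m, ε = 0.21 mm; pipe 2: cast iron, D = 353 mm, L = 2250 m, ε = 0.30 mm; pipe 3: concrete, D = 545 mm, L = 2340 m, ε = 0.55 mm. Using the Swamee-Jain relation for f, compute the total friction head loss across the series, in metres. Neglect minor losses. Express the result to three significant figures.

H ≈ 20.9 m

Pipe 1: V = 1.644 m/s, Re = 2.45×10^5, ε/D = 0.00121, f = 0.02175, h_1 = f(L/D)V²/2g = 19.64 m
Pipe 2: V = 0.3995 m/s, Re = 1.21×10^5, ε/D = 8.50×10^-4, f = 0.02142, h_2 = f(L/D)V²/2g = 1.110 m
Pipe 3: V = 0.1676 m/s, Re = 7.81×10^4, ε/D = 0.00101, f = 0.02294, h_3 = f(L/D)V²/2g = 0.1410 m
Series → Q common, losses add: H = Σh = 20.89 m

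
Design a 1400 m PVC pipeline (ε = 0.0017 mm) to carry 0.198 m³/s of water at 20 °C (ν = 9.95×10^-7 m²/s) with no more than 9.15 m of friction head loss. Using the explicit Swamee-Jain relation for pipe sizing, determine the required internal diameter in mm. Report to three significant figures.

D ≈ 366 mm

Swamee-Jain (Type III): D = 0.66·[ε^1.25·(LQ²/(gh_f))^4.75 + ν·Q^9.4·(L/(gh_f))^5.2]^0.04
LQ²/(gh_f) = 0.6115; L/(gh_f) = 15.60
Term 1 = ε^1.25·(…)^4.75 = 5.93×10^-9; Term 2 = ν·Q^9.4·(…)^5.2 = 3.89×10^-7
D = 0.66·(5.93×10^-9 + 3.89×10^-7)^0.04 = 0.3659 m = 366 mm
Check: V = 1.88 m/s, Re = 6.92×10^5, f = 0.01245, h_f = 8.61 m ≈ 9.15 m ✓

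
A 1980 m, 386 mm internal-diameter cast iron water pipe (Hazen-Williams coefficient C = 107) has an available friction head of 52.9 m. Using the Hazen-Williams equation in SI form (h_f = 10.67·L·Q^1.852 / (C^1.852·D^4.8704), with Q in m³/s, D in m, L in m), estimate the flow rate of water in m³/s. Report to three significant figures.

Q ≈ 0.345 m³/s

Rearranging: Q = [h_f·C^1.852·D^4.8704 / (10.67·L)]^(1/1.852)
Q = [52.9·107^1.852·0.386^4.8704 / (10.67·1980)]^0.540 = 0.3448 m³/s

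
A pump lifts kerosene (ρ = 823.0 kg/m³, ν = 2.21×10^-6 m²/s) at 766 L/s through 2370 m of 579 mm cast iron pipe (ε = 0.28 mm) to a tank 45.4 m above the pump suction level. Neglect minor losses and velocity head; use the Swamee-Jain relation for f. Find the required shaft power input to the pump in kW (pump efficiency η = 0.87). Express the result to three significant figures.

P_shaft ≈ 540 kW

V = 4Q/(πD²) = 2.909 m/s; Re = 7.62×10^5; ε/D = 4.84×10^-4; f = 0.01735
h_f = f(L/D)V²/2g = 30.63 m
Total head H = z + h_f = 45.4 + 30.63 = 76.03 m
P_hyd = ρgQH = 823.0·9.81·0.766·76.03 = 470.2 kW
P_shaft = P_hyd/η = 470.2/0.87 = 540.5 kW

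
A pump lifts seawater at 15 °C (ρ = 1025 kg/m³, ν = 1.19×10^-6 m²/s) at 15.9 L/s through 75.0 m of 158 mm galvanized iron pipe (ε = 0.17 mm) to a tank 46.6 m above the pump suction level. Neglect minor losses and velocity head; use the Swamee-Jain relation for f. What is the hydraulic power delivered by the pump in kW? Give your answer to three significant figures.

P_hyd ≈ 7.51 kW

V = 4Q/(πD²) = 0.8109 m/s; Re = 1.08×10^5; ε/D = 0.00108; f = 0.02246
h_f = f(L/D)V²/2g = 0.3573 m
Total head H = z + h_f = 46.6 + 0.3573 = 46.96 m
P_hyd = ρgQH = 1025·9.81·0.0159·46.96 = 7.507 kW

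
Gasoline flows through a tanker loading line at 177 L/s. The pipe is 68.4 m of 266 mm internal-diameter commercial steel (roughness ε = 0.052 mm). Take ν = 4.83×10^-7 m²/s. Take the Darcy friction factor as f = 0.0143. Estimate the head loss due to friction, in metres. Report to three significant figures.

h_f ≈ 1.90 m

V = 4Q/(πD²) = 4·0.177/(π·0.266²) = 3.185 m/s
h_f = f(L/D)V²/(2g) = 0.01430·(68.4/0.266)·3.185²/(2·9.81) = 1.901 m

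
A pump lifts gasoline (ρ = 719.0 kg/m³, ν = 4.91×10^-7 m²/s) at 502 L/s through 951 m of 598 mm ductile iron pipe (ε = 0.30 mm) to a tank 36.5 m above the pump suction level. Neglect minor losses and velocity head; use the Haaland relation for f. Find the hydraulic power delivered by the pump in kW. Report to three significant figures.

V = 4Q/(πD²) = 1.787 m/s; Re = 2.18×10^6; ε/D = 5.02×10^-4; f = 0.01695
h_f = f(L/D)V²/2g = 4.389 m
Total head H = z + h_f = 36.5 + 4.389 = 40.89 m
P_hyd = ρgQH = 719.0·9.81·0.502·40.89 = 144.8 kW

P_hyd ≈ 145 kW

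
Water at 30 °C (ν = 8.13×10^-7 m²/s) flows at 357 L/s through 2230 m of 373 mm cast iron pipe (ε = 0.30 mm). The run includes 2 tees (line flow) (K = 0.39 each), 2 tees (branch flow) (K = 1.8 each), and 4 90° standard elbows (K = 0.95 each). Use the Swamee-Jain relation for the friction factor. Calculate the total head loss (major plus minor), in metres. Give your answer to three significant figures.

H_L ≈ 66.1 m

V = 4Q/(πD²) = 3.267 m/s; V²/2g = 0.5440 m
Re = 1.50×10^6, ε/D = 8.04×10^-4 → f = 0.01895 (Swamee-Jain)
Major: h_f = f(L/D)·V²/2g = 0.01895·5979·0.5440 = 61.63 m
Minor: ΣK = 8.18; h_m = ΣK·V²/2g = 4.450 m
Total H_L = 61.63 + 4.450 = 66.08 m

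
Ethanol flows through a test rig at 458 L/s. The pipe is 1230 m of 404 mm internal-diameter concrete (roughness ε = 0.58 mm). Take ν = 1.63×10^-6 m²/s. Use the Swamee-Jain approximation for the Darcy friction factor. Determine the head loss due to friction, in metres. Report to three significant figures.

V = 4Q/(πD²) = 4·0.458/(π·0.404²) = 3.573 m/s
Re = VD/ν = 3.573·0.404/1.63×10^-6 = 8.86×10^5 → turbulent
ε/D = 0.58/404 = 0.00144
Swamee-Jain: f = 0.02184
h_f = f(L/D)V²/(2g) = 0.02184·(1230/0.404)·3.573²/(2·9.81) = 43.26 m

h_f ≈ 43.3 m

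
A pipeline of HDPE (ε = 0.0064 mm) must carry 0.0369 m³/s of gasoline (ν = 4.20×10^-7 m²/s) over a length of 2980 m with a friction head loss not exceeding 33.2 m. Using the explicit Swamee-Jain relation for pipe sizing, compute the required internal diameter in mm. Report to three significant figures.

D ≈ 169 mm

Swamee-Jain (Type III): D = 0.66·[ε^1.25·(LQ²/(gh_f))^4.75 + ν·Q^9.4·(L/(gh_f))^5.2]^0.04
LQ²/(gh_f) = 0.01246; L/(gh_f) = 9.150
Term 1 = ε^1.25·(…)^4.75 = 2.89×10^-16; Term 2 = ν·Q^9.4·(…)^5.2 = 1.42×10^-15
D = 0.66·(2.89×10^-16 + 1.42×10^-15)^0.04 = 0.1694 m = 169 mm
Check: V = 1.64 m/s, Re = 6.60×10^5, f = 0.01314, h_f = 31.6 m ≈ 33.2 m ✓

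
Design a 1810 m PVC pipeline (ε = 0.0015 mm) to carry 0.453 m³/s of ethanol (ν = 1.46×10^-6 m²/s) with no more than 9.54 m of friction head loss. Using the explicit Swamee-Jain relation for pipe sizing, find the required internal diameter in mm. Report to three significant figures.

D ≈ 530 mm

Swamee-Jain (Type III): D = 0.66·[ε^1.25·(LQ²/(gh_f))^4.75 + ν·Q^9.4·(L/(gh_f))^5.2]^0.04
LQ²/(gh_f) = 3.969; L/(gh_f) = 19.34
Term 1 = ε^1.25·(…)^4.75 = 3.66×10^-5; Term 2 = ν·Q^9.4·(…)^5.2 = 0.00418
D = 0.66·(3.66×10^-5 + 0.00418)^0.04 = 0.5303 m = 530 mm
Check: V = 2.05 m/s, Re = 7.45×10^5, f = 0.01226, h_f = 8.97 m ≈ 9.54 m ✓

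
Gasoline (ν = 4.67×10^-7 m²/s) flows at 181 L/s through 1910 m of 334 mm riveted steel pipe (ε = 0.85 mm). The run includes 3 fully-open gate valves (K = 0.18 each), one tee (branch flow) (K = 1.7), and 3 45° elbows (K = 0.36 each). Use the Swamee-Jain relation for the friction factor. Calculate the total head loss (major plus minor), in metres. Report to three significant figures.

V = 4Q/(πD²) = 2.066 m/s; V²/2g = 0.2175 m
Re = 1.48×10^6, ε/D = 0.00254 → f = 0.02516 (Swamee-Jain)
Major: h_f = f(L/D)·V²/2g = 0.02516·5719·0.2175 = 31.29 m
Minor: ΣK = 3.32; h_m = ΣK·V²/2g = 0.7222 m
Total H_L = 31.29 + 0.7222 = 32.01 m

H_L ≈ 32.0 m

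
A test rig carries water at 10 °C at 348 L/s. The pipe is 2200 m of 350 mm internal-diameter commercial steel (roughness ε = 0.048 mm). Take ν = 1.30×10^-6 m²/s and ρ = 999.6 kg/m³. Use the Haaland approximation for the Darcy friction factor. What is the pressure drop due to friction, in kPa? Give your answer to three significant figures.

V = 4Q/(πD²) = 4·0.348/(π·0.350²) = 3.617 m/s
Re = VD/ν = 3.617·0.350/1.30×10^-6 = 9.74×10^5 → turbulent
ε/D = 0.048/350 = 1.37×10^-4
Haaland: f = 0.01387
h_f = f(L/D)V²/(2g) = 0.01387·(2200/0.350)·3.617²/(2·9.81) = 58.12 m
Δp = ρg·h_f = 999.6·9.81·58.12 = 569.9 kPa

Δp ≈ 570 kPa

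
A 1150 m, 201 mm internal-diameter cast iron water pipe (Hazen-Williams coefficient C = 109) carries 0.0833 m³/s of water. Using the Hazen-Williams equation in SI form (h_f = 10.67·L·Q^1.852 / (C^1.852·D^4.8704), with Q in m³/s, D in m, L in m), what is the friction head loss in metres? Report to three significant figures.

h_f ≈ 51.3 m

h_f = 10.67·1150·0.0833^1.852 / (109^1.852·0.201^4.8704) = 51.32 m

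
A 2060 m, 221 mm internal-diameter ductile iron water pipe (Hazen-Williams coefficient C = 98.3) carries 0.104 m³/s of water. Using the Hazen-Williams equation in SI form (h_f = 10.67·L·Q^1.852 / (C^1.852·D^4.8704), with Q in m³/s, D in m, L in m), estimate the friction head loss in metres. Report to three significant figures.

h_f = 10.67·2060·0.104^1.852 / (98.3^1.852·0.221^4.8704) = 105.8 m

h_f ≈ 106 m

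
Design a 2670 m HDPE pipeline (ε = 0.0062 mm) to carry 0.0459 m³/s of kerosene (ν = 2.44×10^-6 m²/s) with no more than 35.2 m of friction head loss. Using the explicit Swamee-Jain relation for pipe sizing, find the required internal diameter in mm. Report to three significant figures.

Swamee-Jain (Type III): D = 0.66·[ε^1.25·(LQ²/(gh_f))^4.75 + ν·Q^9.4·(L/(gh_f))^5.2]^0.04
LQ²/(gh_f) = 0.01629; L/(gh_f) = 7.732
Term 1 = ε^1.25·(…)^4.75 = 9.93×10^-16; Term 2 = ν·Q^9.4·(…)^5.2 = 2.68×10^-14
D = 0.66·(9.93×10^-16 + 2.68×10^-14)^0.04 = 0.1894 m = 189 mm
Check: V = 1.63 m/s, Re = 1.26×10^5, f = 0.01724, h_f = 32.9 m ≈ 35.2 m ✓

D ≈ 189 mm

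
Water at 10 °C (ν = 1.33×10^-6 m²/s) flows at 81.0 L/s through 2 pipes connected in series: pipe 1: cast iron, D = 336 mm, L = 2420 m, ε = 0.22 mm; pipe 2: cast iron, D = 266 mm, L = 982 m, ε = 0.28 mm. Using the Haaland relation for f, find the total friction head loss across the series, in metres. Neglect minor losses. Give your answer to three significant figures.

Pipe 1: V = 0.9135 m/s, Re = 2.31×10^5, ε/D = 6.55×10^-4, f = 0.01922, h_1 = f(L/D)V²/2g = 5.888 m
Pipe 2: V = 1.458 m/s, Re = 2.92×10^5, ε/D = 0.00105, f = 0.02077, h_2 = f(L/D)V²/2g = 8.301 m
Series → Q common, losses add: H = Σh = 14.19 m

H ≈ 14.2 m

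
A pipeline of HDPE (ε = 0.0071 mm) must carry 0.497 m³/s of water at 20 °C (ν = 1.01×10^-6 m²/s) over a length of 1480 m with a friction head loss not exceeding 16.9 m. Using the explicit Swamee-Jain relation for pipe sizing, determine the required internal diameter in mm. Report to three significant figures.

D ≈ 463 mm

Swamee-Jain (Type III): D = 0.66·[ε^1.25·(LQ²/(gh_f))^4.75 + ν·Q^9.4·(L/(gh_f))^5.2]^0.04
LQ²/(gh_f) = 2.205; L/(gh_f) = 8.927
Term 1 = ε^1.25·(…)^4.75 = 1.57×10^-5; Term 2 = ν·Q^9.4·(…)^5.2 = 1.24×10^-4
D = 0.66·(1.57×10^-5 + 1.24×10^-4)^0.04 = 0.4628 m = 463 mm
Check: V = 2.95 m/s, Re = 1.35×10^6, f = 0.01148, h_f = 16.3 m ≈ 16.9 m ✓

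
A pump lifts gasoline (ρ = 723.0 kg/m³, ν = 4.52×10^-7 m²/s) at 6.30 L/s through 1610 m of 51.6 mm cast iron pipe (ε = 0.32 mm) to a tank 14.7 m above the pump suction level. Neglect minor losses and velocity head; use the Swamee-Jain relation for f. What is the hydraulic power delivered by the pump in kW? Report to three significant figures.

P_hyd ≈ 21.8 kW

V = 4Q/(πD²) = 3.013 m/s; Re = 3.44×10^5; ε/D = 0.00620; f = 0.03281
h_f = f(L/D)V²/2g = 473.5 m
Total head H = z + h_f = 14.7 + 473.5 = 488.2 m
P_hyd = ρgQH = 723.0·9.81·0.00630·488.2 = 21.82 kW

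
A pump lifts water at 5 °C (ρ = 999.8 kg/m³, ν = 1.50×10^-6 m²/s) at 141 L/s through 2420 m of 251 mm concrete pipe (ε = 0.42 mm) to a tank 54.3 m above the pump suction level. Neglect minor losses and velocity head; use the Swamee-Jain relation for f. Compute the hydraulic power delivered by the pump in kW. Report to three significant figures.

P_hyd ≈ 201 kW

V = 4Q/(πD²) = 2.850 m/s; Re = 4.77×10^5; ε/D = 0.00167; f = 0.02290
h_f = f(L/D)V²/2g = 91.39 m
Total head H = z + h_f = 54.3 + 91.39 = 145.7 m
P_hyd = ρgQH = 999.8·9.81·0.141·145.7 = 201.5 kW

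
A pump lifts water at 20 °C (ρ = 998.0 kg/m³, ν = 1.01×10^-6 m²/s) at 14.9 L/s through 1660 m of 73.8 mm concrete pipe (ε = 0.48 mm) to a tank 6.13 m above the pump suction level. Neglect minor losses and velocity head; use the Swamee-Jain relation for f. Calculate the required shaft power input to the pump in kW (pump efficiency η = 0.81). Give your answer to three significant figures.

P_shaft ≈ 84.8 kW

V = 4Q/(πD²) = 3.483 m/s; Re = 2.55×10^5; ε/D = 0.00650; f = 0.03339
h_f = f(L/D)V²/2g = 464.5 m
Total head H = z + h_f = 6.13 + 464.5 = 470.6 m
P_hyd = ρgQH = 998.0·9.81·0.0149·470.6 = 68.66 kW
P_shaft = P_hyd/η = 68.66/0.81 = 84.76 kW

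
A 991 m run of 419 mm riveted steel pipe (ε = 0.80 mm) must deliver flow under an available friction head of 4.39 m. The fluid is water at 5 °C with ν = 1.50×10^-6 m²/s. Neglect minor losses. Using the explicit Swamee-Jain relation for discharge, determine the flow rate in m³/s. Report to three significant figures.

Q ≈ 0.171 m³/s

Swamee-Jain (Type II): Q = -0.965·√(gD⁵h_f/L)·ln[ε/(3.7D) + √(3.17ν²L/(gD³h_f))]
√(gD⁵h_f/L) = √(9.81·0.419⁵·4.39/991) = 0.02369
ε/(3.7D) = 5.16×10^-4; √(3.17ν²L/(gD³h_f)) = 4.72×10^-5
Q = -0.965·0.02369·ln(5.633×10^-4) = 0.1710 m³/s
Check: V = 1.24 m/s, Re = 3.46×10^5, f = 0.02381, h_f = 4.42 m ≈ 4.39 m ✓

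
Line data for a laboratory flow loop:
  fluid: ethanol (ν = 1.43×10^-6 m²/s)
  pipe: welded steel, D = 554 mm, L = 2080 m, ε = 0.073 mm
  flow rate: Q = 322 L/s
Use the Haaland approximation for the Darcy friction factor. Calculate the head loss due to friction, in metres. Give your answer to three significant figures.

V = 4Q/(πD²) = 4·0.322/(π·0.554²) = 1.336 m/s
Re = VD/ν = 1.336·0.554/1.43×10^-6 = 5.18×10^5 → turbulent
ε/D = 0.073/554 = 1.32×10^-4
Haaland: f = 0.01456
h_f = f(L/D)V²/(2g) = 0.01456·(2080/0.554)·1.336²/(2·9.81) = 4.972 m

h_f ≈ 4.97 m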